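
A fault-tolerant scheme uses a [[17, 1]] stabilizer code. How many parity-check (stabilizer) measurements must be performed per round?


For an [[n,k]] stabilizer code:
Number of stabilizer generators = n - k
= 17 - 1
= 16

16


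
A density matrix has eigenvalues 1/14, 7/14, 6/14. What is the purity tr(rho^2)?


tr(rho^2) = sum of eigenvalues squared
= (1/14)^2 + (7/14)^2 + (6/14)^2
= (1 + 49 + 36) / 196
= 86/196
= 0.4388

0.4388


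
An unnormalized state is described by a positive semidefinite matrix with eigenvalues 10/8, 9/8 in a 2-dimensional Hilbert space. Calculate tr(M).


tr(M) = sum of eigenvalues
= 10/8 + 9/8
= 19/8
= 2.3750

2.3750


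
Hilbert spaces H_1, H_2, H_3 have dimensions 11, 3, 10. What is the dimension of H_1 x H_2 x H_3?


dim(H_1 x H_2 x H_3) = 11 * 3 * 10
= 33 * 10
= 330

330


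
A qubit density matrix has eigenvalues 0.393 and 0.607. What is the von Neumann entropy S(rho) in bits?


S = -p*log2(p) - (1-p)*log2(1-p)
p = 0.3930, 1-p = 0.6070
= -0.3930 * log2(0.3930) - 0.6070 * log2(0.6070)
= -(-0.5295) - (-0.4372)
= 0.9667

0.9667


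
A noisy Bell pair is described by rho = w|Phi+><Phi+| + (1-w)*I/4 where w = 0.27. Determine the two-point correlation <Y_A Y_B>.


|Phi+> = (|00> + |11>)/sqrt(2)
For the pure Bell state, <Y_A Y_B> = -1 (Bell-state Pauli correlator).
The maximally-mixed part I/4 has tr(I/4 * P tensor P) = 0 for any traceless Pauli P.
So <Y_A Y_B>_rho = w * (-1) + (1 - w) * 0
= 0.27 * (-1)
= -0.2700

-0.2700


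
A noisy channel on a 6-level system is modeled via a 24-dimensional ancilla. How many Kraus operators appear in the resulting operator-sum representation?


Tracing out the environment in an orthonormal basis {|i>_E} gives Kraus operators K_i = <i|_E U |0>_E.
Number of Kraus operators = dim(H_env) = d_env
= 24

24


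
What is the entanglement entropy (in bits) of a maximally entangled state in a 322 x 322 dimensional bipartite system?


For a maximally entangled state in d x d:
S = log2(d) = log2(322)
= 8.3309

8.3309


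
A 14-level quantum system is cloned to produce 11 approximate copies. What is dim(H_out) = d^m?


Output space = H^(tensor 11) where dim(H) = 14
dim = 14^11
= 196 (after 2 factors)
= 2744 (after 3 factors)
= 38416 (after 4 factors)
= 537824 (after 5 factors)
= 7529536 (after 6 factors)
= 105413504 (after 7 factors)
= 1475789056 (after 8 factors)
= 20661046784 (after 9 factors)
= 289254654976 (after 10 factors)
= 4049565169664 (after 11 factors)
= 4049565169664

4049565169664


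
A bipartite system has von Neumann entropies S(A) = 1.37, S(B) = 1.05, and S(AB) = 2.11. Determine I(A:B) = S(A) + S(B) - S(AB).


I(A:B) = S(A) + S(B) - S(AB)
= 1.37 + 1.05 - 2.11
= 0.3100

0.3100


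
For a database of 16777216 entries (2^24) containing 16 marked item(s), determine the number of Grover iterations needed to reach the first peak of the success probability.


After j Grover iterations the success probability is P(j) = sin^2((2j+1)*theta), where sin(theta) = sqrt(k/N).
N = 2^24 = 16777216, k = 16
sin(theta) = sqrt(k/N) = 0.0009765625
theta = arcsin(sqrt(k/N)) = 0.0009765626552 rad
P(j) reaches its first maximum when (2j+1)*theta is as close as possible to pi/2, i.e. j = round(pi/(4*theta) - 1/2).
pi/(4*theta) - 1/2 = 803.7476
(For comparison, the common estimate pi/4 * sqrt(N/k) = 804.2477; the exact maximiser is used here.)
Optimal iterations = 804

804


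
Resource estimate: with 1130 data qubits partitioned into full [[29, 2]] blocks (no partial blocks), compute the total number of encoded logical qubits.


Each code block uses 29 physical qubits for 2 logical qubit(s).
Number of complete blocks = floor(1130 / 29) = 38
Logical qubits = 38 * 2
= 76

76


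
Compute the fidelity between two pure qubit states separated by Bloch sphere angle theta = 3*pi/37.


For states separated by angle theta on Bloch sphere:
F = cos^2(theta/2)
theta = 3*pi/37 = 0.2547
theta/2 = 0.1274
cos(theta/2) = 0.9919
F = 0.9839

0.9839


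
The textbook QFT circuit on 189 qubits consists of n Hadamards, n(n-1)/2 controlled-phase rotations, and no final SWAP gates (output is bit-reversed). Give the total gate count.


Hadamard gates: 189
Controlled rotations: n*(n-1)/2 = 189*188/2 = 17766
SWAP gates: 0 (omitted)
Total = 189 + 17766
= 17955

17955


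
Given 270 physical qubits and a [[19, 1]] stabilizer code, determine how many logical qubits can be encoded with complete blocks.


Each code block uses 19 physical qubits for 1 logical qubit(s).
Number of complete blocks = floor(270 / 19) = 14
Logical qubits = 14 * 1
= 14

14


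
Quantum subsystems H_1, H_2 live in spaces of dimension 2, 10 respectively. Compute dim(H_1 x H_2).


dim(H_1 x H_2) = 2 * 10
= 20

20


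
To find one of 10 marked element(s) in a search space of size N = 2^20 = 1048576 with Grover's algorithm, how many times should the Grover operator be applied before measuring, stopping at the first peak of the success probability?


After j Grover iterations the success probability is P(j) = sin^2((2j+1)*theta), where sin(theta) = sqrt(k/N).
N = 2^20 = 1048576, k = 10
sin(theta) = sqrt(k/N) = 0.003088161778
theta = arcsin(sqrt(k/N)) = 0.003088166686 rad
P(j) reaches its first maximum when (2j+1)*theta is as close as possible to pi/2, i.e. j = round(pi/(4*theta) - 1/2).
pi/(4*theta) - 1/2 = 253.8251
(For comparison, the common estimate pi/4 * sqrt(N/k) = 254.3255; the exact maximiser is used here.)
Optimal iterations = 254

254


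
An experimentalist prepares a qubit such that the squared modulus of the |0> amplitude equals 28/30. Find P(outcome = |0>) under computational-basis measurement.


|alpha|^2 = 28/30 = 0.9333
|beta|^2 = 1 - 28/30 = 2/30 = 0.0667
P(|0>) = |alpha|^2 = 0.9333

0.9333


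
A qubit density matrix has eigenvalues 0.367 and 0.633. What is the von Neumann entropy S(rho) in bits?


S = -p*log2(p) - (1-p)*log2(1-p)
p = 0.3670, 1-p = 0.6330
= -0.3670 * log2(0.3670) - 0.6330 * log2(0.6330)
= -(-0.5307) - (-0.4176)
= 0.9483

0.9483


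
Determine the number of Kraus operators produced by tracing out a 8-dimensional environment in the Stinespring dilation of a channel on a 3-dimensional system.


Tracing out the environment in an orthonormal basis {|i>_E} gives Kraus operators K_i = <i|_E U |0>_E.
Number of Kraus operators = dim(H_env) = d_env
= 8

8


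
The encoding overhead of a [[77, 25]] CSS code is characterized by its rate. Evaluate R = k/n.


Code rate R = k/n
= 25/77
= 0.3247

0.3247


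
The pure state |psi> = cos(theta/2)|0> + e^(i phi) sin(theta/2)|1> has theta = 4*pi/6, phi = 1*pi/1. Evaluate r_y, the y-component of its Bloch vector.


theta = 2.0944, phi = 3.1416
r_y = sin(theta)*sin(phi) = 0.8660 * 0.0000
r_y = 0.0000

0.0000


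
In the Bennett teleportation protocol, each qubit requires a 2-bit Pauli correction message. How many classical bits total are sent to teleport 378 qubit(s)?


Quantum teleportation requires 2 classical bits per qubit teleported.
378 qubit(s) -> 2 * 378 = 756 classical bits

756


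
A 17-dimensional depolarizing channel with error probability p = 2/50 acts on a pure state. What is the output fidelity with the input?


F = (1-p) + p/d
= (1 - 0.0400) + 0.0400/17
= 0.9600 + 0.0024
= 0.9624

0.9624


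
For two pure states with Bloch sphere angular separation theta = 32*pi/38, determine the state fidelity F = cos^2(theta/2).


For states separated by angle theta on Bloch sphere:
F = cos^2(theta/2)
theta = 32*pi/38 = 2.6456
theta/2 = 1.3228
cos(theta/2) = 0.2455
F = 0.0603

0.0603


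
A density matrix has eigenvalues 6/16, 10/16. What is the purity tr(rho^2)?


tr(rho^2) = sum of eigenvalues squared
= (6/16)^2 + (10/16)^2
= (36 + 100) / 256
= 136/256
= 0.5312

0.5312


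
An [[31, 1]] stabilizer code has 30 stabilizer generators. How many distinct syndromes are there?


Each stabilizer generator gives a binary (+1 or -1) measurement outcome.
With 30 independent generators:
Total syndromes = 2^30
= 1073741824

1073741824


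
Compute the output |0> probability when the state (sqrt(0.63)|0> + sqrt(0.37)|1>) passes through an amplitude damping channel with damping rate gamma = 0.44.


For amplitude damping with parameter gamma on state sqrt(a)|0> + sqrt(b)|1>:
alpha^2 = 0.63, beta^2 = 0.37
P(|0>) = alpha^2 + gamma * beta^2
= 0.63 + 0.44 * 0.37
= 0.63 + 0.1628
= 0.7928

0.7928


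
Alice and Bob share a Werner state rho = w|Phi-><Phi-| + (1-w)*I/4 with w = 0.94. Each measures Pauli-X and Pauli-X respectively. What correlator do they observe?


|Phi-> = (|00> - |11>)/sqrt(2)
For the pure Bell state, <X_A X_B> = -1 (Bell-state Pauli correlator).
The maximally-mixed part I/4 has tr(I/4 * P tensor P) = 0 for any traceless Pauli P.
So <X_A X_B>_rho = w * (-1) + (1 - w) * 0
= 0.94 * (-1)
= -0.9400

-0.9400


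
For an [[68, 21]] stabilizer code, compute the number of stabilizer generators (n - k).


For an [[n,k]] stabilizer code:
Number of stabilizer generators = n - k
= 68 - 21
= 47

47


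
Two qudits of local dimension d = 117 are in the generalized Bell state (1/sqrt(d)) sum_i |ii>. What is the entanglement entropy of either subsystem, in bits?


For a maximally entangled state in d x d:
S = log2(d) = log2(117)
= 6.8704

6.8704


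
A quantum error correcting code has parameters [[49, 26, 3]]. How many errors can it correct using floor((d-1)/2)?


Code parameters: [[49, 26, 3]], distance d = 3.
Number of correctable errors = floor((d-1)/2)
= floor((3 - 1)/2)
= floor(2/2)
= 1

1


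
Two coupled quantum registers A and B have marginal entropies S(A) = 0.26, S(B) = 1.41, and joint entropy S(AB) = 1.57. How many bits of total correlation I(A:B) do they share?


I(A:B) = S(A) + S(B) - S(AB)
= 0.26 + 1.41 - 1.57
= 0.1000

0.1000


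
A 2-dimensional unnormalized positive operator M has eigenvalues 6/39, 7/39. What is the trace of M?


tr(M) = sum of eigenvalues
= 6/39 + 7/39
= 13/39
= 0.3333

0.3333


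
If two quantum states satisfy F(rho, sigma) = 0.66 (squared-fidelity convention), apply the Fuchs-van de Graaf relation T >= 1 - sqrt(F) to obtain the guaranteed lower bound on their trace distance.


Fuchs-van de Graaf (squared-fidelity convention): 1 - sqrt(F) <= T <= sqrt(1 - F).
Lower bound: T >= 1 - sqrt(F)
sqrt(F) = sqrt(0.66) = 0.8124
T >= 1 - 0.8124
T >= 0.1876

0.1876


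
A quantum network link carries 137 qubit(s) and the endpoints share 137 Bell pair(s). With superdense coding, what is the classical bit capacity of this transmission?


Superdense coding allows 2 classical bits per shared entangled pair.
137 pair(s) -> 2 * 137 = 274 classical bits

274


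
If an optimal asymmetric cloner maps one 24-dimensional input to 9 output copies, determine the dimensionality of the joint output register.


Output space = H^(tensor 9) where dim(H) = 24
dim = 24^9
= 576 (after 2 factors)
= 13824 (after 3 factors)
= 331776 (after 4 factors)
= 7962624 (after 5 factors)
= 191102976 (after 6 factors)
= 4586471424 (after 7 factors)
= 110075314176 (after 8 factors)
= 2641807540224 (after 9 factors)
= 2641807540224

2641807540224


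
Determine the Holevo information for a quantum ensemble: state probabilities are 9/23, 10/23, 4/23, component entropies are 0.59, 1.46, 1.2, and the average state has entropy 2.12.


chi = S(rho) - sum_i p_i * S(rho_i)
Weighted entropy = 9/23 * 0.59 + 10/23 * 1.46 + 4/23 * 1.2
= 1.0743
chi = 2.12 - 1.0743
= 1.0457

1.0457


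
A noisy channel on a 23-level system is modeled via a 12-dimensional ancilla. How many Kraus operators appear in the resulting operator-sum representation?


Tracing out the environment in an orthonormal basis {|i>_E} gives Kraus operators K_i = <i|_E U |0>_E.
Number of Kraus operators = dim(H_env) = d_env
= 12

12


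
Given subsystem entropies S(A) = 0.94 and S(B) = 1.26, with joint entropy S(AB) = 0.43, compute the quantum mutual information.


I(A:B) = S(A) + S(B) - S(AB)
= 0.94 + 1.26 - 0.43
= 1.7700

1.7700


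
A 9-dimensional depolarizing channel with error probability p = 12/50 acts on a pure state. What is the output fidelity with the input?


F = (1-p) + p/d
= (1 - 0.2400) + 0.2400/9
= 0.7600 + 0.0267
= 0.7867

0.7867


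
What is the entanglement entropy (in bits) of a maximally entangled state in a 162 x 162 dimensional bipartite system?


For a maximally entangled state in d x d:
S = log2(d) = log2(162)
= 7.3399

7.3399


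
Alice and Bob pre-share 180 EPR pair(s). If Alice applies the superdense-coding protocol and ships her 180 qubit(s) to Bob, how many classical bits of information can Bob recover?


Superdense coding allows 2 classical bits per shared entangled pair.
180 pair(s) -> 2 * 180 = 360 classical bits

360


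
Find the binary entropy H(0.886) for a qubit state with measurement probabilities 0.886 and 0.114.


S = -p*log2(p) - (1-p)*log2(1-p)
p = 0.8860, 1-p = 0.1140
= -0.8860 * log2(0.8860) - 0.1140 * log2(0.1140)
= -(-0.1547) - (-0.3571)
= 0.5119

0.5119


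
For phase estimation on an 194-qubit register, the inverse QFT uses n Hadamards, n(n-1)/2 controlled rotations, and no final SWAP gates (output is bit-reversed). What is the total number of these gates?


Hadamard gates: 194
Controlled rotations: n*(n-1)/2 = 194*193/2 = 18721
SWAP gates: 0 (omitted)
Total = 194 + 18721
= 18915

18915


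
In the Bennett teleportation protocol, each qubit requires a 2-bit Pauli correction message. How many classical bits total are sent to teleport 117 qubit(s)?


Quantum teleportation requires 2 classical bits per qubit teleported.
117 qubit(s) -> 2 * 117 = 234 classical bits

234


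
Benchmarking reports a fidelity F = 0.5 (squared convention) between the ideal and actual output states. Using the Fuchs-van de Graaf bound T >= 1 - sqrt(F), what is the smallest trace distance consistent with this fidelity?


Fuchs-van de Graaf (squared-fidelity convention): 1 - sqrt(F) <= T <= sqrt(1 - F).
Lower bound: T >= 1 - sqrt(F)
sqrt(F) = sqrt(0.5) = 0.7071
T >= 1 - 0.7071
T >= 0.2929

0.2929


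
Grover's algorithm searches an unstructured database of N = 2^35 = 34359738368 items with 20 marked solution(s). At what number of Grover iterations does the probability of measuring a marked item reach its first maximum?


After j Grover iterations the success probability is P(j) = sin^2((2j+1)*theta), where sin(theta) = sqrt(k/N).
N = 2^35 = 34359738368, k = 20
sin(theta) = sqrt(k/N) = 2.412626389e-05
theta = arcsin(sqrt(k/N)) = 2.412626389e-05 rad
P(j) reaches its first maximum when (2j+1)*theta is as close as possible to pi/2, i.e. j = round(pi/(4*theta) - 1/2).
pi/(4*theta) - 1/2 = 32553.1588
(For comparison, the common estimate pi/4 * sqrt(N/k) = 32553.6588; the exact maximiser is used here.)
Optimal iterations = 32553

32553


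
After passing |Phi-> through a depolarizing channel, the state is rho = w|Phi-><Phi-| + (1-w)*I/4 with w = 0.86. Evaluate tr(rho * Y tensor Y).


|Phi-> = (|00> - |11>)/sqrt(2)
For the pure Bell state, <Y_A Y_B> = +1 (Bell-state Pauli correlator).
The maximally-mixed part I/4 has tr(I/4 * P tensor P) = 0 for any traceless Pauli P.
So <Y_A Y_B>_rho = w * (+1) + (1 - w) * 0
= 0.86 * (+1)
= 0.8600

0.8600


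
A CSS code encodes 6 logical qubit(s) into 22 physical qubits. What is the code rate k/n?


Code rate R = k/n
= 6/22
= 0.2727

0.2727


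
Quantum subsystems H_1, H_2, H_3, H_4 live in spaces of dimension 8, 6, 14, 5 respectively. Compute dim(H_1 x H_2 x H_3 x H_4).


dim(H_1 x H_2 x H_3 x H_4) = 8 * 6 * 14 * 5
= 48 * 14 * 5
= 672 * 5
= 3360

3360


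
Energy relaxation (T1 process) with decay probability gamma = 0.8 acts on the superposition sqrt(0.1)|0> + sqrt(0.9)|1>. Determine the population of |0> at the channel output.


For amplitude damping with parameter gamma on state sqrt(a)|0> + sqrt(b)|1>:
alpha^2 = 0.1, beta^2 = 0.9
P(|0>) = alpha^2 + gamma * beta^2
= 0.1 + 0.8 * 0.9
= 0.1 + 0.7200
= 0.8200

0.8200


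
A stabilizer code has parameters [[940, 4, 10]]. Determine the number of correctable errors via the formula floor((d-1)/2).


Code parameters: [[940, 4, 10]], distance d = 10.
Number of correctable errors = floor((d-1)/2)
= floor((10 - 1)/2)
= floor(9/2)
= 4

4


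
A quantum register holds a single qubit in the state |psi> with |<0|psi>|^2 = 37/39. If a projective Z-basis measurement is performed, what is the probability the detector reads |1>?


|alpha|^2 = 37/39 = 0.9487
|beta|^2 = 1 - 37/39 = 2/39 = 0.0513
P(|1>) = |beta|^2 = 0.0513

0.0513


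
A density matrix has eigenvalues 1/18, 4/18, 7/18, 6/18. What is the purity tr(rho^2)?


tr(rho^2) = sum of eigenvalues squared
= (1/18)^2 + (4/18)^2 + (7/18)^2 + (6/18)^2
= (1 + 16 + 49 + 36) / 324
= 102/324
= 0.3148

0.3148


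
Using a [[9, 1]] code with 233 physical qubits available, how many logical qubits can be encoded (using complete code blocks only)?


Each code block uses 9 physical qubits for 1 logical qubit(s).
Number of complete blocks = floor(233 / 9) = 25
Logical qubits = 25 * 1
= 25

25


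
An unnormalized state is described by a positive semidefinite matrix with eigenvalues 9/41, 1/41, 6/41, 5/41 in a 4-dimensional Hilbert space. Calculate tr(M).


tr(M) = sum of eigenvalues
= 9/41 + 1/41 + 6/41 + 5/41
= 21/41
= 0.5122

0.5122


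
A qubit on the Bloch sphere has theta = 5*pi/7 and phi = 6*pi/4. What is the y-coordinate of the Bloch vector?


theta = 2.2440, phi = 4.7124
r_y = sin(theta)*sin(phi) = 0.7818 * -1.0000
r_y = -0.7818

-0.7818


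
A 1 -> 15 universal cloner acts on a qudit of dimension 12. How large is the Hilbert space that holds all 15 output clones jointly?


Output space = H^(tensor 15) where dim(H) = 12
dim = 12^15
= 144 (after 2 factors)
= 1728 (after 3 factors)
= 20736 (after 4 factors)
= 248832 (after 5 factors)
= 2985984 (after 6 factors)
= 35831808 (after 7 factors)
= 429981696 (after 8 factors)
= 5159780352 (after 9 factors)
= 61917364224 (after 10 factors)
= 743008370688 (after 11 factors)
= 8916100448256 (after 12 factors)
= 106993205379072 (after 13 factors)
= 1283918464548864 (after 14 factors)
= 15407021574586368 (after 15 factors)
= 15407021574586368

15407021574586368


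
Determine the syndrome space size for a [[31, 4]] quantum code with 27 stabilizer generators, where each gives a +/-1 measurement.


Each stabilizer generator gives a binary (+1 or -1) measurement outcome.
With 27 independent generators:
Total syndromes = 2^27
= 134217728

134217728


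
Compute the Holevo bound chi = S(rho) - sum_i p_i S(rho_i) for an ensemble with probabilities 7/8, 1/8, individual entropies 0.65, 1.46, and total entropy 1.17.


chi = S(rho) - sum_i p_i * S(rho_i)
Weighted entropy = 7/8 * 0.65 + 1/8 * 1.46
= 0.7512
chi = 1.17 - 0.7512
= 0.4187

0.4187


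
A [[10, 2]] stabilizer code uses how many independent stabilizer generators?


For an [[n,k]] stabilizer code:
Number of stabilizer generators = n - k
= 10 - 2
= 8

8


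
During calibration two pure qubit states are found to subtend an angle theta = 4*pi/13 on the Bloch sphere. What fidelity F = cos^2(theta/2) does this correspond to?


For states separated by angle theta on Bloch sphere:
F = cos^2(theta/2)
theta = 4*pi/13 = 0.9666
theta/2 = 0.4833
cos(theta/2) = 0.8855
F = 0.7840

0.7840


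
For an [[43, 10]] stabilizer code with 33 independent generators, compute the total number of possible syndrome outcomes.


Each stabilizer generator gives a binary (+1 or -1) measurement outcome.
With 33 independent generators:
Total syndromes = 2^33
= 8589934592

8589934592


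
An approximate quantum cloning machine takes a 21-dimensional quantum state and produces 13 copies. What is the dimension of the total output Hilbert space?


Output space = H^(tensor 13) where dim(H) = 21
dim = 21^13
= 441 (after 2 factors)
= 9261 (after 3 factors)
= 194481 (after 4 factors)
= 4084101 (after 5 factors)
= 85766121 (after 6 factors)
= 1801088541 (after 7 factors)
= 37822859361 (after 8 factors)
= 794280046581 (after 9 factors)
= 16679880978201 (after 10 factors)
= 350277500542221 (after 11 factors)
= 7355827511386641 (after 12 factors)
= 154472377739119461 (after 13 factors)
= 154472377739119461

154472377739119461


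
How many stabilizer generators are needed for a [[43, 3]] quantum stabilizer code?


For an [[n,k]] stabilizer code:
Number of stabilizer generators = n - k
= 43 - 3
= 40

40


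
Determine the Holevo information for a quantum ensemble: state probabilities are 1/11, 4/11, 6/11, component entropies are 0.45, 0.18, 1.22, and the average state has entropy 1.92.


chi = S(rho) - sum_i p_i * S(rho_i)
Weighted entropy = 1/11 * 0.45 + 4/11 * 0.18 + 6/11 * 1.22
= 0.7718
chi = 1.92 - 0.7718
= 1.1482

1.1482


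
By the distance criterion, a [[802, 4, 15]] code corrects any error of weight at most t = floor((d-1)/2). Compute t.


Code parameters: [[802, 4, 15]], distance d = 15.
Number of correctable errors = floor((d-1)/2)
= floor((15 - 1)/2)
= floor(14/2)
= 7

7


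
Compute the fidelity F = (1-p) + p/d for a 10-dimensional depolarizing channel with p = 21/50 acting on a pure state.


F = (1-p) + p/d
= (1 - 0.4200) + 0.4200/10
= 0.5800 + 0.0420
= 0.6220

0.6220


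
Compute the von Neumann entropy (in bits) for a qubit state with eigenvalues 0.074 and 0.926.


S = -p*log2(p) - (1-p)*log2(1-p)
p = 0.0740, 1-p = 0.9260
= -0.0740 * log2(0.0740) - 0.9260 * log2(0.9260)
= -(-0.2780) - (-0.1027)
= 0.3807

0.3807


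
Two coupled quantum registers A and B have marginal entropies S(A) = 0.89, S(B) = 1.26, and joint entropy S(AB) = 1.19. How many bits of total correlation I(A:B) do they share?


I(A:B) = S(A) + S(B) - S(AB)
= 0.89 + 1.26 - 1.19
= 0.9600

0.9600


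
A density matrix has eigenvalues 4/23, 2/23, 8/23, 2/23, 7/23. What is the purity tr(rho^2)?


tr(rho^2) = sum of eigenvalues squared
= (4/23)^2 + (2/23)^2 + (8/23)^2 + (2/23)^2 + (7/23)^2
= (16 + 4 + 64 + 4 + 49) / 529
= 137/529
= 0.2590

0.2590


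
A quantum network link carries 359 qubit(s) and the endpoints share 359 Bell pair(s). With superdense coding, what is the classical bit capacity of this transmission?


Superdense coding allows 2 classical bits per shared entangled pair.
359 pair(s) -> 2 * 359 = 718 classical bits

718


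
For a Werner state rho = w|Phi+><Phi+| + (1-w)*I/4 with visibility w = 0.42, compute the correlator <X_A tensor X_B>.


|Phi+> = (|00> + |11>)/sqrt(2)
For the pure Bell state, <X_A X_B> = +1 (Bell-state Pauli correlator).
The maximally-mixed part I/4 has tr(I/4 * P tensor P) = 0 for any traceless Pauli P.
So <X_A X_B>_rho = w * (+1) + (1 - w) * 0
= 0.42 * (+1)
= 0.4200

0.4200


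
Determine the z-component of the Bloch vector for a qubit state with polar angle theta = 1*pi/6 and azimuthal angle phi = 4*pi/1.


theta = 0.5236, phi = 12.5664
r_z = cos(theta) = 0.8660

0.8660


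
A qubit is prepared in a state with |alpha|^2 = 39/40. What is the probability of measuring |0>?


|alpha|^2 = 39/40 = 0.9750
|beta|^2 = 1 - 39/40 = 1/40 = 0.0250
P(|0>) = |alpha|^2 = 0.9750

0.9750


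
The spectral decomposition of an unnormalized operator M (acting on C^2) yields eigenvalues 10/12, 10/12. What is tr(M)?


tr(M) = sum of eigenvalues
= 10/12 + 10/12
= 20/12
= 1.6667

1.6667


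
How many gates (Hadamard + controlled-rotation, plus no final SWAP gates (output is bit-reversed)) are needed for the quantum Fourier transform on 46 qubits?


Hadamard gates: 46
Controlled rotations: n*(n-1)/2 = 46*45/2 = 1035
SWAP gates: 0 (omitted)
Total = 46 + 1035
= 1081

1081


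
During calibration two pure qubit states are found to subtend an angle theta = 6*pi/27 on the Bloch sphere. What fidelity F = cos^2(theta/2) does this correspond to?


For states separated by angle theta on Bloch sphere:
F = cos^2(theta/2)
theta = 6*pi/27 = 0.6981
theta/2 = 0.3491
cos(theta/2) = 0.9397
F = 0.8830

0.8830


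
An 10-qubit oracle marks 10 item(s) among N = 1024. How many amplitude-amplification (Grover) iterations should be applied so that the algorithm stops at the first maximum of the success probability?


After j Grover iterations the success probability is P(j) = sin^2((2j+1)*theta), where sin(theta) = sqrt(k/N).
N = 2^10 = 1024, k = 10
sin(theta) = sqrt(k/N) = 0.09882117688
theta = arcsin(sqrt(k/N)) = 0.0989827296 rad
P(j) reaches its first maximum when (2j+1)*theta is as close as possible to pi/2, i.e. j = round(pi/(4*theta) - 1/2).
pi/(4*theta) - 1/2 = 7.4347
(For comparison, the common estimate pi/4 * sqrt(N/k) = 7.9477; the exact maximiser is used here.)
Optimal iterations = 7

7


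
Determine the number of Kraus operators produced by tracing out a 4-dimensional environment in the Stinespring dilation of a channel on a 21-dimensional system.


Tracing out the environment in an orthonormal basis {|i>_E} gives Kraus operators K_i = <i|_E U |0>_E.
Number of Kraus operators = dim(H_env) = d_env
= 4

4


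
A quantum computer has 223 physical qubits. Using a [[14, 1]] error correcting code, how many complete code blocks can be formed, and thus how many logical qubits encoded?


Each code block uses 14 physical qubits for 1 logical qubit(s).
Number of complete blocks = floor(223 / 14) = 15
Logical qubits = 15 * 1
= 15

15


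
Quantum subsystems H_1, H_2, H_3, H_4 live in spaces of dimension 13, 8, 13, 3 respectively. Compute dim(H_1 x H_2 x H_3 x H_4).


dim(H_1 x H_2 x H_3 x H_4) = 13 * 8 * 13 * 3
= 104 * 13 * 3
= 1352 * 3
= 4056

4056


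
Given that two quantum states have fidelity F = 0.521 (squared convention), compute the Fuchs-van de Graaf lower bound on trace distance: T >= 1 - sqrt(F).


Fuchs-van de Graaf (squared-fidelity convention): 1 - sqrt(F) <= T <= sqrt(1 - F).
Lower bound: T >= 1 - sqrt(F)
sqrt(F) = sqrt(0.521) = 0.7218
T >= 1 - 0.7218
T >= 0.2782

0.2782


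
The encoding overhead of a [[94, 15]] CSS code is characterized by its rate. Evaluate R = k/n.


Code rate R = k/n
= 15/94
= 0.1596

0.1596


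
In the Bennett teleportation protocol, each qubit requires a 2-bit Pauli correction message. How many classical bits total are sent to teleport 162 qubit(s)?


Quantum teleportation requires 2 classical bits per qubit teleported.
162 qubit(s) -> 2 * 162 = 324 classical bits

324


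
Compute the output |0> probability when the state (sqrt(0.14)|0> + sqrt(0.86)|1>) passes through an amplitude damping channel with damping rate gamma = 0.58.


For amplitude damping with parameter gamma on state sqrt(a)|0> + sqrt(b)|1>:
alpha^2 = 0.14, beta^2 = 0.86
P(|0>) = alpha^2 + gamma * beta^2
= 0.14 + 0.58 * 0.86
= 0.14 + 0.4988
= 0.6388

0.6388


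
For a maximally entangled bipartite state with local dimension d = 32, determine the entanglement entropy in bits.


For a maximally entangled state in d x d:
S = log2(d) = log2(32)
= 5.0000

5.0000


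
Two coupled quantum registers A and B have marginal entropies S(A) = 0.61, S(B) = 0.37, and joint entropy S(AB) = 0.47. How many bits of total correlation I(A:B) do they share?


I(A:B) = S(A) + S(B) - S(AB)
= 0.61 + 0.37 - 0.47
= 0.5100

0.5100


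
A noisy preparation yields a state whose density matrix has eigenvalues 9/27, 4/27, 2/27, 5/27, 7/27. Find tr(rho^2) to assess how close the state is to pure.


tr(rho^2) = sum of eigenvalues squared
= (9/27)^2 + (4/27)^2 + (2/27)^2 + (5/27)^2 + (7/27)^2
= (81 + 16 + 4 + 25 + 49) / 729
= 175/729
= 0.2401

0.2401


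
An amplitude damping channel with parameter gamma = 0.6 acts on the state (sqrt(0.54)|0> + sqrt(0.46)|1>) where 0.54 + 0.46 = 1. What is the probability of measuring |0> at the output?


For amplitude damping with parameter gamma on state sqrt(a)|0> + sqrt(b)|1>:
alpha^2 = 0.54, beta^2 = 0.46
P(|0>) = alpha^2 + gamma * beta^2
= 0.54 + 0.6 * 0.46
= 0.54 + 0.2760
= 0.8160

0.8160


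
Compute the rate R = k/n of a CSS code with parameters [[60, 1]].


Code rate R = k/n
= 1/60
= 0.0167

0.0167


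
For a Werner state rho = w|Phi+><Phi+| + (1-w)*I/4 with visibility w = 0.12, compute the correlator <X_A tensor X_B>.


|Phi+> = (|00> + |11>)/sqrt(2)
For the pure Bell state, <X_A X_B> = +1 (Bell-state Pauli correlator).
The maximally-mixed part I/4 has tr(I/4 * P tensor P) = 0 for any traceless Pauli P.
So <X_A X_B>_rho = w * (+1) + (1 - w) * 0
= 0.12 * (+1)
= 0.1200

0.1200


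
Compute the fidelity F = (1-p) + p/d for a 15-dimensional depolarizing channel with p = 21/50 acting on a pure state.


F = (1-p) + p/d
= (1 - 0.4200) + 0.4200/15
= 0.5800 + 0.0280
= 0.6080

0.6080


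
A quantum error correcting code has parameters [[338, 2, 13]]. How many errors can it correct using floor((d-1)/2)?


Code parameters: [[338, 2, 13]], distance d = 13.
Number of correctable errors = floor((d-1)/2)
= floor((13 - 1)/2)
= floor(12/2)
= 6

6


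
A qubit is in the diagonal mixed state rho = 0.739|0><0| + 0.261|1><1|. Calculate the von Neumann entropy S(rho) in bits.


S = -p*log2(p) - (1-p)*log2(1-p)
p = 0.7390, 1-p = 0.2610
= -0.7390 * log2(0.7390) - 0.2610 * log2(0.2610)
= -(-0.3225) - (-0.5058)
= 0.8283

0.8283


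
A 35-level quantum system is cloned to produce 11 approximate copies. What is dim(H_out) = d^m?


Output space = H^(tensor 11) where dim(H) = 35
dim = 35^11
= 1225 (after 2 factors)
= 42875 (after 3 factors)
= 1500625 (after 4 factors)
= 52521875 (after 5 factors)
= 1838265625 (after 6 factors)
= 64339296875 (after 7 factors)
= 2251875390625 (after 8 factors)
= 78815638671875 (after 9 factors)
= 2758547353515625 (after 10 factors)
= 96549157373046875 (after 11 factors)
= 96549157373046875

96549157373046875


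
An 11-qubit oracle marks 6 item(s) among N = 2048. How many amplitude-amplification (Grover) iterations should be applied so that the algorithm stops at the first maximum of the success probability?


After j Grover iterations the success probability is P(j) = sin^2((2j+1)*theta), where sin(theta) = sqrt(k/N).
N = 2^11 = 2048, k = 6
sin(theta) = sqrt(k/N) = 0.05412658774
theta = arcsin(sqrt(k/N)) = 0.05415305164 rad
P(j) reaches its first maximum when (2j+1)*theta is as close as possible to pi/2, i.e. j = round(pi/(4*theta) - 1/2).
pi/(4*theta) - 1/2 = 14.0033
(For comparison, the common estimate pi/4 * sqrt(N/k) = 14.5104; the exact maximiser is used here.)
Optimal iterations = 14

14


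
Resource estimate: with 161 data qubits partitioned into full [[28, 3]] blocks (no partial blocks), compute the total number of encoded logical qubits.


Each code block uses 28 physical qubits for 3 logical qubit(s).
Number of complete blocks = floor(161 / 28) = 5
Logical qubits = 5 * 3
= 15

15


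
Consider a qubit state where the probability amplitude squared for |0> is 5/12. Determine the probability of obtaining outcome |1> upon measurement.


|alpha|^2 = 5/12 = 0.4167
|beta|^2 = 1 - 5/12 = 7/12 = 0.5833
P(|1>) = |beta|^2 = 0.5833

0.5833


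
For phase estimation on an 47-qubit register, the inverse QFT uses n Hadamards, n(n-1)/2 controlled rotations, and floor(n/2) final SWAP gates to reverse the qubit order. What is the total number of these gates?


Hadamard gates: 47
Controlled rotations: n*(n-1)/2 = 47*46/2 = 1081
SWAP gates: floor(n/2) = floor(47/2) = 23
Total = 47 + 1081 + 23
= 1151

1151


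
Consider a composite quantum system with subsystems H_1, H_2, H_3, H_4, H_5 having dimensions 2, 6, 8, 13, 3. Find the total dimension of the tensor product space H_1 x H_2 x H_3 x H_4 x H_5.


dim(H_1 x H_2 x H_3 x H_4 x H_5) = 2 * 6 * 8 * 13 * 3
= 12 * 8 * 13 * 3
= 96 * 13 * 3
= 1248 * 3
= 3744

3744


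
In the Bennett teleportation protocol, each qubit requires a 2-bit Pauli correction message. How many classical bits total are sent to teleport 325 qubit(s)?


Quantum teleportation requires 2 classical bits per qubit teleported.
325 qubit(s) -> 2 * 325 = 650 classical bits

650


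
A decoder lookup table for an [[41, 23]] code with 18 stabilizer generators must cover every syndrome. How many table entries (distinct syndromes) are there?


Each stabilizer generator gives a binary (+1 or -1) measurement outcome.
With 18 independent generators:
Total syndromes = 2^18
= 262144

262144


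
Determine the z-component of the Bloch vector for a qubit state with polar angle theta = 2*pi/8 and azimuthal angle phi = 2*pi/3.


theta = 0.7854, phi = 2.0944
r_z = cos(theta) = 0.7071

0.7071


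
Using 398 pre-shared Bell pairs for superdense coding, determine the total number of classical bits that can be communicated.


Superdense coding allows 2 classical bits per shared entangled pair.
398 pair(s) -> 2 * 398 = 796 classical bits

796


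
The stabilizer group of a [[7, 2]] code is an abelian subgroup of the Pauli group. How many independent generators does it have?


For an [[n,k]] stabilizer code:
Number of stabilizer generators = n - k
= 7 - 2
= 5

5


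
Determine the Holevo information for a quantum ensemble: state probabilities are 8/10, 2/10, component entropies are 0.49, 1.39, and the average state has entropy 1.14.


chi = S(rho) - sum_i p_i * S(rho_i)
Weighted entropy = 8/10 * 0.49 + 2/10 * 1.39
= 0.6700
chi = 1.14 - 0.6700
= 0.4700

0.4700


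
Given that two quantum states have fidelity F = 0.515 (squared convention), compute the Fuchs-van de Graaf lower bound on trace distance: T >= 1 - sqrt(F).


Fuchs-van de Graaf (squared-fidelity convention): 1 - sqrt(F) <= T <= sqrt(1 - F).
Lower bound: T >= 1 - sqrt(F)
sqrt(F) = sqrt(0.515) = 0.7176
T >= 1 - 0.7176
T >= 0.2824

0.2824


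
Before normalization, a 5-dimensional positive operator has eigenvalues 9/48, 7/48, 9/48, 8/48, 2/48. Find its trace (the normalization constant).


tr(M) = sum of eigenvalues
= 9/48 + 7/48 + 9/48 + 8/48 + 2/48
= 35/48
= 0.7292

0.7292


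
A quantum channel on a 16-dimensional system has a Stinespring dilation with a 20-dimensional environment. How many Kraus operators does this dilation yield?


Tracing out the environment in an orthonormal basis {|i>_E} gives Kraus operators K_i = <i|_E U |0>_E.
Number of Kraus operators = dim(H_env) = d_env
= 20

20


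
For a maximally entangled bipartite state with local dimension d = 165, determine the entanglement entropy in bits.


For a maximally entangled state in d x d:
S = log2(d) = log2(165)
= 7.3663

7.3663


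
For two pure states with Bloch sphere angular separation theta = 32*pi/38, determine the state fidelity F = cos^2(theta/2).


For states separated by angle theta on Bloch sphere:
F = cos^2(theta/2)
theta = 32*pi/38 = 2.6456
theta/2 = 1.3228
cos(theta/2) = 0.2455
F = 0.0603

0.0603


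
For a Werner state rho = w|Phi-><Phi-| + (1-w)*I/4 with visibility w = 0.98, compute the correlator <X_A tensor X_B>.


|Phi-> = (|00> - |11>)/sqrt(2)
For the pure Bell state, <X_A X_B> = -1 (Bell-state Pauli correlator).
The maximally-mixed part I/4 has tr(I/4 * P tensor P) = 0 for any traceless Pauli P.
So <X_A X_B>_rho = w * (-1) + (1 - w) * 0
= 0.98 * (-1)
= -0.9800

-0.9800


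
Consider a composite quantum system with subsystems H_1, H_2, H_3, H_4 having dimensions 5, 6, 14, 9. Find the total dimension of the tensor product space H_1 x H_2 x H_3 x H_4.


dim(H_1 x H_2 x H_3 x H_4) = 5 * 6 * 14 * 9
= 30 * 14 * 9
= 420 * 9
= 3780

3780


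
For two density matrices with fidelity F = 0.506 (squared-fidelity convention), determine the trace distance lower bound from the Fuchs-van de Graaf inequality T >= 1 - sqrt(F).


Fuchs-van de Graaf (squared-fidelity convention): 1 - sqrt(F) <= T <= sqrt(1 - F).
Lower bound: T >= 1 - sqrt(F)
sqrt(F) = sqrt(0.506) = 0.7113
T >= 1 - 0.7113
T >= 0.2887

0.2887


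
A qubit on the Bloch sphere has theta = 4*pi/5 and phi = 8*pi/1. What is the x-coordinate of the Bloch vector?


theta = 2.5133, phi = 25.1327
r_x = sin(theta)*cos(phi) = 0.5878 * 1.0000
r_x = 0.5878

0.5878


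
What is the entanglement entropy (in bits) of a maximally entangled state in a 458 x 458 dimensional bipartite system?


For a maximally entangled state in d x d:
S = log2(d) = log2(458)
= 8.8392

8.8392


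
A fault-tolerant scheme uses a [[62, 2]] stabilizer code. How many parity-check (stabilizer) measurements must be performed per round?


For an [[n,k]] stabilizer code:
Number of stabilizer generators = n - k
= 62 - 2
= 60

60


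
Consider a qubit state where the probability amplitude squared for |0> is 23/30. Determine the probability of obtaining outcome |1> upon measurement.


|alpha|^2 = 23/30 = 0.7667
|beta|^2 = 1 - 23/30 = 7/30 = 0.2333
P(|1>) = |beta|^2 = 0.2333

0.2333


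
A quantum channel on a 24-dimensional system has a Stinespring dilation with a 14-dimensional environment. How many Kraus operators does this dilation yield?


Tracing out the environment in an orthonormal basis {|i>_E} gives Kraus operators K_i = <i|_E U |0>_E.
Number of Kraus operators = dim(H_env) = d_env
= 14

14


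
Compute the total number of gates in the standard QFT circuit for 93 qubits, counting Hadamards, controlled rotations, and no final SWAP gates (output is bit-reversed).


Hadamard gates: 93
Controlled rotations: n*(n-1)/2 = 93*92/2 = 4278
SWAP gates: 0 (omitted)
Total = 93 + 4278
= 4371

4371


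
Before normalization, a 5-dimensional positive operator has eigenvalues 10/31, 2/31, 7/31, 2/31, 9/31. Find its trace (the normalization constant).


tr(M) = sum of eigenvalues
= 10/31 + 2/31 + 7/31 + 2/31 + 9/31
= 30/31
= 0.9677

0.9677


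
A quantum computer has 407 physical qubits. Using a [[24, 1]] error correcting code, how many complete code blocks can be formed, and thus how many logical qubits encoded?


Each code block uses 24 physical qubits for 1 logical qubit(s).
Number of complete blocks = floor(407 / 24) = 16
Logical qubits = 16 * 1
= 16

16


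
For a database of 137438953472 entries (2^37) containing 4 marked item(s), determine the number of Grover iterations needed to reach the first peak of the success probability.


After j Grover iterations the success probability is P(j) = sin^2((2j+1)*theta), where sin(theta) = sqrt(k/N).
N = 2^37 = 137438953472, k = 4
sin(theta) = sqrt(k/N) = 5.394796609e-06
theta = arcsin(sqrt(k/N)) = 5.394796609e-06 rad
P(j) reaches its first maximum when (2j+1)*theta is as close as possible to pi/2, i.e. j = round(pi/(4*theta) - 1/2).
pi/(4*theta) - 1/2 = 145583.8881
(For comparison, the common estimate pi/4 * sqrt(N/k) = 145584.3881; the exact maximiser is used here.)
Optimal iterations = 145584

145584


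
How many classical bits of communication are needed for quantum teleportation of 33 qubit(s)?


Quantum teleportation requires 2 classical bits per qubit teleported.
33 qubit(s) -> 2 * 33 = 66 classical bits

66


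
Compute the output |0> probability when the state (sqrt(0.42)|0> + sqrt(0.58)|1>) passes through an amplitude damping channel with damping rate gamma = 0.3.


For amplitude damping with parameter gamma on state sqrt(a)|0> + sqrt(b)|1>:
alpha^2 = 0.42, beta^2 = 0.58
P(|0>) = alpha^2 + gamma * beta^2
= 0.42 + 0.3 * 0.58
= 0.42 + 0.1740
= 0.5940

0.5940


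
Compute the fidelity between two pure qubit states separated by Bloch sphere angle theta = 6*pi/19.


For states separated by angle theta on Bloch sphere:
F = cos^2(theta/2)
theta = 6*pi/19 = 0.9921
theta/2 = 0.4960
cos(theta/2) = 0.8795
F = 0.7735

0.7735


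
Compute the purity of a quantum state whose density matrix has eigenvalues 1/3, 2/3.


tr(rho^2) = sum of eigenvalues squared
= (1/3)^2 + (2/3)^2
= (1 + 4) / 9
= 5/9
= 0.5556

0.5556


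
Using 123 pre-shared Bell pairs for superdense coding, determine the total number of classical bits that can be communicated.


Superdense coding allows 2 classical bits per shared entangled pair.
123 pair(s) -> 2 * 123 = 246 classical bits

246


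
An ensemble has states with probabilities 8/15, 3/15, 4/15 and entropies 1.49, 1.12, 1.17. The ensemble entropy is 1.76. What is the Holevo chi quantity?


chi = S(rho) - sum_i p_i * S(rho_i)
Weighted entropy = 8/15 * 1.49 + 3/15 * 1.12 + 4/15 * 1.17
= 1.3307
chi = 1.76 - 1.3307
= 0.4293

0.4293
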